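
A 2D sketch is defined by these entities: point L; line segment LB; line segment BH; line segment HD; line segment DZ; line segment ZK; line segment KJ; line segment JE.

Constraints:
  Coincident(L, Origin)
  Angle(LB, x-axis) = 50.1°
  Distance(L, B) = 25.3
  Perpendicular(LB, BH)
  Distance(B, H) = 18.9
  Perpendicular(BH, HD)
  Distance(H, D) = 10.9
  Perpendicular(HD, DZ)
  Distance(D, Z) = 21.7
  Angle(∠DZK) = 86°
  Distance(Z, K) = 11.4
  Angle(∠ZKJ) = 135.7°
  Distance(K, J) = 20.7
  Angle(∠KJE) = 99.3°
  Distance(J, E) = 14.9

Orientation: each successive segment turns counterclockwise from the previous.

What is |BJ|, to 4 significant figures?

19.59

∠DZK = 86.0° gives ZK at 54.10° from the x-axis; with |ZK| = 11.4, K = (18.07, 18.49). ∠ZKJ = 135.7° gives KJ at 98.40° from the x-axis; with |KJ| = 20.7, J = (15.05, 38.96). Then |BJ| = |J − B| = 19.59.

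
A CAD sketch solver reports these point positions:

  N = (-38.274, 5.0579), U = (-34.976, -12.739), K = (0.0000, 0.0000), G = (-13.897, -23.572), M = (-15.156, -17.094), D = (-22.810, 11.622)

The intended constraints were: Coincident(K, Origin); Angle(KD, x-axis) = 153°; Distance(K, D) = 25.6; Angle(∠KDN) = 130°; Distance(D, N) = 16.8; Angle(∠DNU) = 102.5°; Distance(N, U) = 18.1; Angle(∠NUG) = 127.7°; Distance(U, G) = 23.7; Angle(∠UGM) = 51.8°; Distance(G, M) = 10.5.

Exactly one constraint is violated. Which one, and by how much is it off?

Distance(G, M) = 10.5 — off by 3.90.

K = (0.00, 0.00) ✓; KD at 153.0° ✓; |KD| = 25.60 ✓; ∠KDN = 130.0° ✓; |DN| = 16.80 ✓; ∠DNU = 102.5° ✓; |NU| = 18.10 ✓; ∠NUG = 127.7° ✓; |UG| = 23.70 ✓; ∠UGM = 51.80° ✓; |GM| = 6.599 ✗.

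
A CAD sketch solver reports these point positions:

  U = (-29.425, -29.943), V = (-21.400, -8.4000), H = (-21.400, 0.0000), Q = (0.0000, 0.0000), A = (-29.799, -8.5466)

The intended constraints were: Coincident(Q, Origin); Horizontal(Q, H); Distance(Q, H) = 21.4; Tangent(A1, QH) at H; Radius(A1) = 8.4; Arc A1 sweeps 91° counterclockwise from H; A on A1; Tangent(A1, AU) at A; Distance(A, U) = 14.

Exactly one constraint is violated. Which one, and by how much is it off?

Distance(A, U) = 14 — off by 7.40.

Q = (0.00, 0.00) ✓; Q.y = 0.00, H.y = 0.00 ✓; |QH| = 21.40 ✓; ∠(VH, HQ) = 90.00° ✓; |VH| = 8.400 ✓; bearing(V→A) − bearing(V→H) = 91.00° ✓; |VA| = 8.400 ✓; ∠(VA, AU) = 90.00° ✓; |AU| = 21.40 ✗.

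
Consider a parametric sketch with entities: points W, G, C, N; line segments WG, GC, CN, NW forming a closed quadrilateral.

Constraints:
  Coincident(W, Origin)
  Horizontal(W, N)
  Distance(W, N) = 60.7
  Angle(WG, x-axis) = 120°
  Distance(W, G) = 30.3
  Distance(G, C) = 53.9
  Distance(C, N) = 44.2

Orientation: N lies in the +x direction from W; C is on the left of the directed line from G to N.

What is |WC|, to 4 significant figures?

53.15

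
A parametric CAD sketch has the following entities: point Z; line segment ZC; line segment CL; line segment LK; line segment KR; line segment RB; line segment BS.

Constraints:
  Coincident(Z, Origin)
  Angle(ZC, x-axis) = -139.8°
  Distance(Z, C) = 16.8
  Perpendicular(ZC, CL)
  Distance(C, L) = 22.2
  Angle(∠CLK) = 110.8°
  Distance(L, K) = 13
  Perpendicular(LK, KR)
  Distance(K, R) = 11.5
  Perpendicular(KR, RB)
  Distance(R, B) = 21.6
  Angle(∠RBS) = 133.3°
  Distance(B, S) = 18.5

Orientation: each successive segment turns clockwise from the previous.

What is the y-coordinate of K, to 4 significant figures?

17.48

Z is at the origin; ZC runs at -139.8° with length 16.8, so C = (-12.83, -10.84). ZC ⟂ CL, so CL runs at 130.2°; with |CL| = 22.2, L = (-27.16, 6.113). ∠CLK = 110.8° gives LK at 61.00° from the x-axis; with |LK| = 13.0, K = (-20.86, 17.48). So K.y = 17.48.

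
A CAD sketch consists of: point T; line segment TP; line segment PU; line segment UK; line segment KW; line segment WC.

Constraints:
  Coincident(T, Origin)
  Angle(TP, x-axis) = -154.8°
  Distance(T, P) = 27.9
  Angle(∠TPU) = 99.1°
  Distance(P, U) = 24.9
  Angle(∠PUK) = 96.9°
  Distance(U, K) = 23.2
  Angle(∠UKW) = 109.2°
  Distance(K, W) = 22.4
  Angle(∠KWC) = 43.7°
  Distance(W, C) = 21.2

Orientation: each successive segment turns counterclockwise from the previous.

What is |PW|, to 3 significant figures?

33.7

T is at the origin; TP runs at -154.8° with length 27.9, so P = (-25.2, -11.9). ∠TPU = 99.1° gives PU at -73.9° from the x-axis; with |PU| = 24.9, U = (-18.3, -35.8). ∠PUK = 96.9° gives UK at 9.20° from the x-axis; with |UK| = 23.2, K = (4.56, -32.1). ∠UKW = 109.2° gives KW at 80.0° from the x-axis; with |KW| = 22.4, W = (8.45, -10.0). Then |PW| = |W − P| = 33.7.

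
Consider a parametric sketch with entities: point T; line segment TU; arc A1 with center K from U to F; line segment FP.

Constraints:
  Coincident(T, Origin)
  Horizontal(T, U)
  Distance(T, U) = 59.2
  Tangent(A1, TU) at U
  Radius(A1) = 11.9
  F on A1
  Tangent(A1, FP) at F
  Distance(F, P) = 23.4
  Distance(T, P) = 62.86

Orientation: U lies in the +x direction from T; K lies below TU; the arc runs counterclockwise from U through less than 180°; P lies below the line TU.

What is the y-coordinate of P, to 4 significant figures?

-36.82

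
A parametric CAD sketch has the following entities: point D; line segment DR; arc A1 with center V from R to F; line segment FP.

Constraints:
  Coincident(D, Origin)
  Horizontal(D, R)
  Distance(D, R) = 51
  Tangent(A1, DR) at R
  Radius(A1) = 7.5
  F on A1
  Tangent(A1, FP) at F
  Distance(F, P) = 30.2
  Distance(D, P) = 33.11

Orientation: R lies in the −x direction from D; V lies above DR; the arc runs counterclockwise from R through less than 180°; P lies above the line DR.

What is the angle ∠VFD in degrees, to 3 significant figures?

136°

Checks: |VF| = 7.500 ✓; ∠(VF, FP) = 90.00° ✓; |FP| = 30.20 ✓; |DP| = 33.11 ✓.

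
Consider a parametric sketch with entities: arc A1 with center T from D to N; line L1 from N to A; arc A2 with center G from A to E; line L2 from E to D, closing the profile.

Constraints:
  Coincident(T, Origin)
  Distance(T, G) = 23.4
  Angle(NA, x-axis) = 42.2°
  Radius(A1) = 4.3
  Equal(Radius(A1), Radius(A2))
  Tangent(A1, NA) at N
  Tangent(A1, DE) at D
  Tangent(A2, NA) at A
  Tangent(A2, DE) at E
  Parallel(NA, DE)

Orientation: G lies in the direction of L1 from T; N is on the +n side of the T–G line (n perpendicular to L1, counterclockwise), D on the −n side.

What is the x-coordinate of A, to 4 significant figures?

14.45

Tangency of A1 to both parallel lines with radius 4.3 puts N and D at T ± 4.3·n: N = (-2.888, 3.185), D = (2.888, -3.185). Equal radii place A and E the same way about G: A = G + 4.3·n = (14.45, 18.90), E = G − 4.3·n = (20.22, 12.53). So A.x = 14.45.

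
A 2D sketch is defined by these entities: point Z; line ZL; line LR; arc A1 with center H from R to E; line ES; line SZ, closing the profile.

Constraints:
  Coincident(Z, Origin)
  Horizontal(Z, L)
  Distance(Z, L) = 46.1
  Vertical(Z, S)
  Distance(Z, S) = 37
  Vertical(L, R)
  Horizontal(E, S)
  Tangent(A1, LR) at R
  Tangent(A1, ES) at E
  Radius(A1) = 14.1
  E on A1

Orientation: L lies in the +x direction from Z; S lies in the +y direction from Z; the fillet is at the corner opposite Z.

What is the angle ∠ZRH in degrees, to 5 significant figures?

26.416°

The virtual corner opposite Z is at (46.100, 37.000). Tangency of A1 to LR means the radius HR is perpendicular to LR and tangency of A1 to ES means the radius HE is perpendicular to ES, with radius 14.1, so the center H sits 14.1 in from both sides at H = (32.000, 22.900). That places the tangent points at R = (46.100, 22.900) on LR and E = (32.000, 37.000) on ES. Then cos ∠ZRH = RZ·RH / (|RZ||RH|), giving 26.416°.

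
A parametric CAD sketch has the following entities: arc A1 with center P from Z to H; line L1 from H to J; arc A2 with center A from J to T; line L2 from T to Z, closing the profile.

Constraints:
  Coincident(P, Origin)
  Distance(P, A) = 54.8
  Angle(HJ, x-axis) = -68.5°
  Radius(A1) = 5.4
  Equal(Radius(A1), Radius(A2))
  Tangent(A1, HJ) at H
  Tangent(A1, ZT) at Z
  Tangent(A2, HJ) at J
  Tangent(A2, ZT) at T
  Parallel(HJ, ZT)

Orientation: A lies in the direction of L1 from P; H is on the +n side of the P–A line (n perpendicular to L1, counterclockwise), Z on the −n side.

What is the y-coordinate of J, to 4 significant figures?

-49.01

Tangency of A1 to both parallel lines with radius 5.4 puts H and Z at P ± 5.4·n: H = (5.024, 1.979), Z = (-5.024, -1.979). Equal radii place J and T the same way about A: J = A + 5.4·n = (25.11, -49.01), T = A − 5.4·n = (15.06, -52.97). So J.y = -49.01.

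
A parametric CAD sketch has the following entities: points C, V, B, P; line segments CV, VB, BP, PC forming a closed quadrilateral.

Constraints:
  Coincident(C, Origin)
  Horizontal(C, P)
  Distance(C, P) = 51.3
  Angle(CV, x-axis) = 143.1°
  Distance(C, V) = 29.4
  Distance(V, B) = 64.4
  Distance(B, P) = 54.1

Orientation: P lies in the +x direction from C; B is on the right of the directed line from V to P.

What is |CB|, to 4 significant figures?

38.22

Checks: |VB| = 64.40 ✓; |BP| = 54.10 ✓.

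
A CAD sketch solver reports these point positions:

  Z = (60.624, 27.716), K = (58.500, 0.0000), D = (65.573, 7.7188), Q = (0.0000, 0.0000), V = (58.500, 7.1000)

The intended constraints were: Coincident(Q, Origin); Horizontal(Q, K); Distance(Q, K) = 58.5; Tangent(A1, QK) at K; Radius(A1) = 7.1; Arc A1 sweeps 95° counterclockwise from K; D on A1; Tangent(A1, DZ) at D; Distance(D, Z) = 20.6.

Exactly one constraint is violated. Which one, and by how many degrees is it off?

Tangent(A1, DZ) at D — off by 8.90°.

Q = (0.00, 0.00) ✓; Q.y = 0.00, K.y = 0.00 ✓; |QK| = 58.50 ✓; ∠(VK, KQ) = 90.00° ✓; |VK| = 7.100 ✓; bearing(V→D) − bearing(V→K) = 95.00° ✓; |VD| = 7.100 ✓; ∠(VD, DZ) = 81.10° ✗; |DZ| = 20.60 ✓.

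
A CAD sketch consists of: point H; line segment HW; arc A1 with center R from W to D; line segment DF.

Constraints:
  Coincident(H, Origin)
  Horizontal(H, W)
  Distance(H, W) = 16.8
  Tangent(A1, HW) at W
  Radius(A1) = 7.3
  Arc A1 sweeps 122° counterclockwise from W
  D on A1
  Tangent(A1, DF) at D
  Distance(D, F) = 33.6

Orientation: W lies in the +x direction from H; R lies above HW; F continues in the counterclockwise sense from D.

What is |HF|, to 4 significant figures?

40.00

H is at the origin; H and W share the same y with |HW| = 16.8 and W on the +x side, so W = (16.80, 0.000). A1 meets HW tangentially, so RW is at right angles to HW, so R = W + (0, 7.3) = (16.80, 7.300). On A1, W sits at bearing -90° from R; a 122° counterclockwise sweep puts D at bearing 32°, so D = R + 7.3·(cos 32°, sin 32°) = (22.99, 11.17). The tangent condition forces RD to be normal to DF, so DF runs along (−sin 32°, cos 32°); with |DF| = 33.6, F = (5.185, 39.66). Then |HF| = |F − H| = 40.00.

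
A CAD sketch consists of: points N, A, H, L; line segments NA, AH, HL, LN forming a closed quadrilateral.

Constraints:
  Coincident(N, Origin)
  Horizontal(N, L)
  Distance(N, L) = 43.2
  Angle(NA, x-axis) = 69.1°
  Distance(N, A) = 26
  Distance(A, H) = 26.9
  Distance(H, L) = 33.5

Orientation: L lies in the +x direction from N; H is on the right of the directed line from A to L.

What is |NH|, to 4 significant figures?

10.14

Checks: N.y = 0.00, L.y = 0.00 ✓; |AH| = 26.90 ✓; |HL| = 33.50 ✓.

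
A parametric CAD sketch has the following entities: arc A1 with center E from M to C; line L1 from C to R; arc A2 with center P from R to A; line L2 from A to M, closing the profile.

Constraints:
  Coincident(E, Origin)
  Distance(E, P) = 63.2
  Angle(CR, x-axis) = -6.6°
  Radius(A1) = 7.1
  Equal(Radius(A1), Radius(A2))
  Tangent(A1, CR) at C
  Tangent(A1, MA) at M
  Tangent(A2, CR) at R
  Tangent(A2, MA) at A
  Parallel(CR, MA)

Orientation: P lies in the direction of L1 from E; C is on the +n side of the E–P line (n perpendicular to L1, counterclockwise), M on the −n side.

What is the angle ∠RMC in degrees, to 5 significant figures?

77.337°

The slot axis is L1's direction at -6.6°, so u = (cos -6.6°, sin -6.6°) = (0.99337, -0.11494) and n = (−sin -6.6°, cos -6.6°) = (0.11494, 0.99337). E is at the origin and P lies 63.2 along u from E, so P = 63.2·u = (62.781, -7.2640). Tangency of A1 to both parallel lines with radius 7.1 puts C and M at E ± 7.1·n: C = (0.81605, 7.0529), M = (-0.81605, -7.0529). Equal radii place R and A the same way about P: R = P + 7.1·n = (63.597, -0.21108), A = P − 7.1·n = (61.965, -14.317). Then cos ∠RMC = MR·MC / (|MR||MC|), giving 77.337°.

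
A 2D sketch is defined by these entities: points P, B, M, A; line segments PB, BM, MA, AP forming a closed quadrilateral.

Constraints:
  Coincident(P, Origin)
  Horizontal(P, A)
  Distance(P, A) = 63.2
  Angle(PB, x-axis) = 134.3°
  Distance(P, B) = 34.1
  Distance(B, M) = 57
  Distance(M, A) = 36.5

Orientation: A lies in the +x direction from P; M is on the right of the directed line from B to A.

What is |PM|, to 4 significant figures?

26.82

Checks: |BM| = 57.00 ✓; |MA| = 36.50 ✓.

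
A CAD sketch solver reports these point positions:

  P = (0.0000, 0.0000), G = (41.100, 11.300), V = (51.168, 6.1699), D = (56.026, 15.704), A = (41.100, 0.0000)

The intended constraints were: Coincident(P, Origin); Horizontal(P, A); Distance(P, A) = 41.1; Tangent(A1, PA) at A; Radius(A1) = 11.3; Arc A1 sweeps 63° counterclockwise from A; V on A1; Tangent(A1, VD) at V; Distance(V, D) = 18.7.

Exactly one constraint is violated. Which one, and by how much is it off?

Distance(V, D) = 18.7 — off by 8.00.

P = (0.00, 0.00) ✓; P.y = 0.00, A.y = 0.00 ✓; |PA| = 41.10 ✓; ∠(GA, AP) = 90.00° ✓; |GA| = 11.30 ✓; bearing(G→V) − bearing(G→A) = 63.00° ✓; |GV| = 11.30 ✓; ∠(GV, VD) = 90.00° ✓; |VD| = 10.70 ✗.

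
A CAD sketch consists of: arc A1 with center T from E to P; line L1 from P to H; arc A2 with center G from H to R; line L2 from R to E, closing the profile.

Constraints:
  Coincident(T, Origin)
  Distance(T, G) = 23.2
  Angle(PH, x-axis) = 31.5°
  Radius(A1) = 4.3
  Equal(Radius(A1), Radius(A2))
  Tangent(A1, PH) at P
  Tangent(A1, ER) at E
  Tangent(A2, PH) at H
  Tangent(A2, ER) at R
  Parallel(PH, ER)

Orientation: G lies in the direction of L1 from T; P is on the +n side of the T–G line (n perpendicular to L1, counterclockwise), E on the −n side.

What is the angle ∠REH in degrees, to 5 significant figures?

20.339°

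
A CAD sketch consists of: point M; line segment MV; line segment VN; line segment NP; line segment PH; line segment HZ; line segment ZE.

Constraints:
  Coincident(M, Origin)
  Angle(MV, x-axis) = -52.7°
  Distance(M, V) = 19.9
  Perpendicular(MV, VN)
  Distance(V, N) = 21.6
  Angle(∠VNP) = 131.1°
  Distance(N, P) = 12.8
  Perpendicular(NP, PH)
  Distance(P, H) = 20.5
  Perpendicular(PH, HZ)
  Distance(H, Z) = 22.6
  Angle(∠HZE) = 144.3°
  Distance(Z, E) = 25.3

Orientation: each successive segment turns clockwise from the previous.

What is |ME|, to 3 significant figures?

39.1

M is at the origin; MV runs at -52.7° with length 19.9, so V = (12.1, -15.8). MV is perpendicular to VN, so VN runs at -143°; with |VN| = 21.6, N = (-5.12, -28.9). ∠VNP = 131.1° gives NP at 168° from the x-axis; with |NP| = 12.8, P = (-17.7, -26.3). The perpendicularity gives PH at right angles to NP, so PH runs at 78.4°; with |PH| = 20.5, H = (-13.5, -6.26). PH is perpendicular to HZ, so HZ runs at -11.6°; with |HZ| = 22.6, Z = (8.60, -10.8). ∠HZE = 144.3° gives ZE at -47.3° from the x-axis; with |ZE| = 25.3, E = (25.8, -29.4). Then |ME| = |E − M| = 39.1.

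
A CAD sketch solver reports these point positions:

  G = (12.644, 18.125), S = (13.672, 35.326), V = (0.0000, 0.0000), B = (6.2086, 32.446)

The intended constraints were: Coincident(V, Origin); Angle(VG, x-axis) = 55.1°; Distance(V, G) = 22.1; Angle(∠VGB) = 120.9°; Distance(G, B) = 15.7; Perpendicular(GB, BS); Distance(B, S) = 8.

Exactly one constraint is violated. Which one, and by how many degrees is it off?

Perpendicular(GB, BS) — off by 3.10°.

V = (0.00, 0.00) ✓; VG at 55.10° ✓; |VG| = 22.10 ✓; ∠VGB = 120.9° ✓; |GB| = 15.70 ✓; ∠(GB, BS) = 93.10° ✗; |BS| = 8.000 ✓.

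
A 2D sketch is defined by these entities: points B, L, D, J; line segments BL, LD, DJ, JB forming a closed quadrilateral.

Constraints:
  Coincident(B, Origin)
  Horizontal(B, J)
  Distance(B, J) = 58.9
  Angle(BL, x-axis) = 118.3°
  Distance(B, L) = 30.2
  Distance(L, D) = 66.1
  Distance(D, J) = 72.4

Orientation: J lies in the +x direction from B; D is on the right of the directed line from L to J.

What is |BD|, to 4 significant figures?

38.51

B is at the origin; BJ is horizontal with |BJ| = 58.9 and J in +x, so J = (58.9, 0). BL runs at 118.3° with |BL| = 30.2, so L = (-14.32, 26.59). D is determined by |LD| = 66.1 and |DJ| = 72.4 together: it lies at the intersection of circle(L, 66.1) and circle(J, 72.4). With |LJ| = 77.90, the foot of the radical line on LJ is 33.35 from L and the perpendicular offset is √(66.1² − 33.35²) = 57.07. Taking the right-of-LJ solution: D = (-2.455, -38.44).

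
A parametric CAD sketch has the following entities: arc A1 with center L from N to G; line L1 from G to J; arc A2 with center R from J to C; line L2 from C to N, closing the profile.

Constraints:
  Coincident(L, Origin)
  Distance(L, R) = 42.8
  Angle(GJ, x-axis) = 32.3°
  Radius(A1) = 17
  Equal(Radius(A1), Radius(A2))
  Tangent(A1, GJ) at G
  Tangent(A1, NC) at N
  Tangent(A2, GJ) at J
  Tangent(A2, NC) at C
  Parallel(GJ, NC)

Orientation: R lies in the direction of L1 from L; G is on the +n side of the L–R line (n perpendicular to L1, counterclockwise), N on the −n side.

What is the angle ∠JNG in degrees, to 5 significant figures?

51.537°

The slot axis is L1's direction at 32.3°, so u = (cos 32.3°, sin 32.3°) = (0.84526, 0.53435) and n = (−sin 32.3°, cos 32.3°) = (-0.53435, 0.84526). L is at the origin and R lies 42.8 along u from L, so R = 42.8·u = (36.177, 22.870). Tangency of A1 to both parallel lines with radius 17.0 puts G and N at L ± 17.0·n: G = (-9.0840, 14.369), N = (9.0840, -14.369). Equal radii place J and C the same way about R: J = R + 17.0·n = (27.093, 37.240), C = R − 17.0·n = (45.261, 8.5008). Then cos ∠JNG = NJ·NG / (|NJ||NG|), giving 51.537°.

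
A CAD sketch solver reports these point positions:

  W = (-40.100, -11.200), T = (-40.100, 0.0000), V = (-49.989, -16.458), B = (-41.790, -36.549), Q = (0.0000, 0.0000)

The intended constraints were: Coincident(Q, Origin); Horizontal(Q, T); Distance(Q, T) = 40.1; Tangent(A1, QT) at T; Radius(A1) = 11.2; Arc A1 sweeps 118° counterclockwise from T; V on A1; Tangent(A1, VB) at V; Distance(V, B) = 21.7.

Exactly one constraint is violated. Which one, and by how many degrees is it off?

Tangent(A1, VB) at V — off by 5.80°.

Q = (0.00, 0.00) ✓; Q.y = 0.00, T.y = 0.00 ✓; |QT| = 40.10 ✓; ∠(WT, TQ) = 90.00° ✓; |WT| = 11.20 ✓; bearing(W→V) − bearing(W→T) = 118.0° ✓; |WV| = 11.20 ✓; ∠(WV, VB) = 95.80° ✗; |VB| = 21.70 ✓.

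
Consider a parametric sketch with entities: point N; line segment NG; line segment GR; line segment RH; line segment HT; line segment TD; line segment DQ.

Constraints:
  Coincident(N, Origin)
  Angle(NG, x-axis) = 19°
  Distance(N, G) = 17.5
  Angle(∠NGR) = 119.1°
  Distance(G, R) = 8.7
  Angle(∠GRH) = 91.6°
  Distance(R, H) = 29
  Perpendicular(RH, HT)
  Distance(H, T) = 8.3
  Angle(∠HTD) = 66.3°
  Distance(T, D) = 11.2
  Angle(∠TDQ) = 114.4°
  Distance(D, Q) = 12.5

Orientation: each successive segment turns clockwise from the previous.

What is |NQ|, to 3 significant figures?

26.6

N is at the origin; NG runs at 19.0° with length 17.5, so G = (16.5, 5.70). ∠NGR = 119.1° gives GR at -41.9° from the x-axis; with |GR| = 8.7, R = (23.0, -0.113). ∠GRH = 91.6° gives RH at -130° from the x-axis; with |RH| = 29.0, H = (4.27, -22.2). RH is perpendicular to HT, so HT runs at 140°; with |HT| = 8.3, T = (-2.06, -16.9). ∠HTD = 66.3° gives TD at 26.0° from the x-axis; with |TD| = 11.2, D = (8.00, -12.0). ∠TDQ = 114.4° gives DQ at -39.6° from the x-axis; with |DQ| = 12.5, Q = (17.6, -19.9). Then |NQ| = |Q − N| = 26.6.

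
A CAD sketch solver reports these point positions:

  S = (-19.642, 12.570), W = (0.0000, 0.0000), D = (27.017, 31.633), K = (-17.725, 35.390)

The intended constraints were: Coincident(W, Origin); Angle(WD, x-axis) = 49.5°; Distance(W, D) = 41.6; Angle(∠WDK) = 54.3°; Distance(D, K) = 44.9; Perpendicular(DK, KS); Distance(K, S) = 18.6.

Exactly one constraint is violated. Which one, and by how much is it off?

Distance(K, S) = 18.6 — off by 4.30.

W = (0.00, 0.00) ✓; WD at 49.50° ✓; |WD| = 41.60 ✓; ∠WDK = 54.30° ✓; |DK| = 44.90 ✓; ∠(DK, KS) = 90.00° ✓; |KS| = 22.90 ✗.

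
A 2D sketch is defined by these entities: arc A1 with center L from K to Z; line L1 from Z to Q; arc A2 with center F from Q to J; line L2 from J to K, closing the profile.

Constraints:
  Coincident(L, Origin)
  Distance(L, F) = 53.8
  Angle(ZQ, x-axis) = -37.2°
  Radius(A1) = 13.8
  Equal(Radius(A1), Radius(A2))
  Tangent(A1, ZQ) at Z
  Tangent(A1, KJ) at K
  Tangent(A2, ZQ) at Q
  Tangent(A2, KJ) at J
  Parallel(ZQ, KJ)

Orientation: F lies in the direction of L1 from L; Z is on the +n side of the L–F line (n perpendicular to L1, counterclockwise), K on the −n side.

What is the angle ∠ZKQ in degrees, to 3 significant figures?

62.8°

The slot axis is L1's direction at -37.2°, so u = (cos -37.2°, sin -37.2°) = (0.797, -0.605) and n = (−sin -37.2°, cos -37.2°) = (0.605, 0.797). L is at the origin and F lies 53.8 along u from L, so F = 53.8·u = (42.9, -32.5). Tangency of A1 to both parallel lines with radius 13.8 puts Z and K at L ± 13.8·n: Z = (8.34, 11.0), K = (-8.34, -11.0). Equal radii place Q and J the same way about F: Q = F + 13.8·n = (51.2, -21.5), J = F − 13.8·n = (34.5, -43.5). Then cos ∠ZKQ = KZ·KQ / (|KZ||KQ|), giving 62.8°.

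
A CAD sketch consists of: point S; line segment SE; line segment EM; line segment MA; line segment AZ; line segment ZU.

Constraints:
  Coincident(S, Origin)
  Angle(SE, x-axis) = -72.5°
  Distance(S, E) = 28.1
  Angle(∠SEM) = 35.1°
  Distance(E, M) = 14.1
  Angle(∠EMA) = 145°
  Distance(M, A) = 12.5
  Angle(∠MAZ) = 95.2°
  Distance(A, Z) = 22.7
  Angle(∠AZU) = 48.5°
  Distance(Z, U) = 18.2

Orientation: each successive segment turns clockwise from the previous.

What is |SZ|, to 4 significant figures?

14.61

S is at the origin; SE runs at -72.5° with length 28.1, so E = (8.450, -26.80). ∠SEM = 35.1° gives EM at 142.6° from the x-axis; with |EM| = 14.1, M = (-2.751, -18.24). ∠EMA = 145.0° gives MA at 107.6° from the x-axis; with |MA| = 12.5, A = (-6.531, -6.321). ∠MAZ = 95.2° gives AZ at 22.80° from the x-axis; with |AZ| = 22.7, Z = (14.40, 2.476). Then |SZ| = |Z − S| = 14.61.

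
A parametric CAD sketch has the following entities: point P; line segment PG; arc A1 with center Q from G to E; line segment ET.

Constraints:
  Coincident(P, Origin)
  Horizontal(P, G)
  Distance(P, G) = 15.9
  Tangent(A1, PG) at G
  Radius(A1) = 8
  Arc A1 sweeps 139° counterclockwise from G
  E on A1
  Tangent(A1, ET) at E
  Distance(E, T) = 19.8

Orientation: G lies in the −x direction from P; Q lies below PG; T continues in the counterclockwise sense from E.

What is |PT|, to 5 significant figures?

27.731

P is at the origin; PG is horizontal with |PG| = 15.9 and G on the −x side, so G = (-15.900, 0.0000). Tangency of A1 to PG means the radius QG is perpendicular to PG, so Q = G + (0, -8) = (-15.900, -8.0000). On A1, G sits at bearing 90° from Q; a 139° counterclockwise sweep puts E at bearing 229°, so E = Q + 8.0·(cos 229°, sin 229°) = (-21.148, -14.038). A1 meets ET tangentially, so QE is at right angles to ET, so ET runs along (−sin 229°, cos 229°); with |ET| = 19.8, T = (-6.2052, -27.028). Then |PT| = |T − P| = 27.731.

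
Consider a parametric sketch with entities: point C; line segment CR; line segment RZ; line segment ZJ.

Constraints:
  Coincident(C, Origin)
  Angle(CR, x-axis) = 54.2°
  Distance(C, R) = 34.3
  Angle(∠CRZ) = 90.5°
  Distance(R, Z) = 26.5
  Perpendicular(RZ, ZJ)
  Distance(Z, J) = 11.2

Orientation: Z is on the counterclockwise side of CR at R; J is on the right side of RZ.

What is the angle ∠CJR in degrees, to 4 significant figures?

36.59°

C is at the origin; CR runs at 54.2° with length 34.3, so R = 34.3·(cos 54.2°, sin 54.2°) = (20.06, 27.82). ∠CRZ = 90.5°, so RZ runs at 54.2° + (180° − 90.5°) = 143.7° from the x-axis; with |RZ| = 26.5, Z = R + 26.5·(cos 143.7°, sin 143.7°) = (-1.293, 43.51). RZ ⟂ ZJ; with |ZJ| = 11.2 on the right of RZ, J = Z + 11.2·(0.5920, 0.8059) = (5.337, 52.53). Then cos ∠CJR = JC·JR / (|JC||JR|), giving 36.59°.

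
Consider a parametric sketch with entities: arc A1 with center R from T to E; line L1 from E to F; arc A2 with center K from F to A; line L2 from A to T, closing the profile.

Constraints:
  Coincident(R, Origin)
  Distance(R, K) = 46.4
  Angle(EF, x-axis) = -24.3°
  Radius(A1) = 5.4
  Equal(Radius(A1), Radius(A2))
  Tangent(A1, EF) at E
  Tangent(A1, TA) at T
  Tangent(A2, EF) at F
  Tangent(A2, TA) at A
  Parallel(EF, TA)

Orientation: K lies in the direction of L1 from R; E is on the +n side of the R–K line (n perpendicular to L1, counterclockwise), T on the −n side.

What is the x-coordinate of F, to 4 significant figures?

44.51

The slot axis is L1's direction at -24.3°, so u = (cos -24.3°, sin -24.3°) = (0.9114, -0.4115) and n = (−sin -24.3°, cos -24.3°) = (0.4115, 0.9114). R is at the origin and K lies 46.4 along u from R, so K = 46.4·u = (42.29, -19.09). Tangency of A1 to both parallel lines with radius 5.4 puts E and T at R ± 5.4·n: E = (2.222, 4.922), T = (-2.222, -4.922). Equal radii place F and A the same way about K: F = K + 5.4·n = (44.51, -14.17), A = K − 5.4·n = (40.07, -24.02). So F.x = 44.51.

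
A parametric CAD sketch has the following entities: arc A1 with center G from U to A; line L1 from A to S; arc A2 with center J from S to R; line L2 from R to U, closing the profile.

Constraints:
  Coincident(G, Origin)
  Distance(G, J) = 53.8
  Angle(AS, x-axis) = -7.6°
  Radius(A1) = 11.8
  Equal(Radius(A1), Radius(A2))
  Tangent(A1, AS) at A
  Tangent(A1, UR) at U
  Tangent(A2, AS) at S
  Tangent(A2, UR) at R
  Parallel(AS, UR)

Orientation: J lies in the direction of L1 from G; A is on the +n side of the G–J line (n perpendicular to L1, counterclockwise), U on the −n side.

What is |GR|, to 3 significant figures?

55.1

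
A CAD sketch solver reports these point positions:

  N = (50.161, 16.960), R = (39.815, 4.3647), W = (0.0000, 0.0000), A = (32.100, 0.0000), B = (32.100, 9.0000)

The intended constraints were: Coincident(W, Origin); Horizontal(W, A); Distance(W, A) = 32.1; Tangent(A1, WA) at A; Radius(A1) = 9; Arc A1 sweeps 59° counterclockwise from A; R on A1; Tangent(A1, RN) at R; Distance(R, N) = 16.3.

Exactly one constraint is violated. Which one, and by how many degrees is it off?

Tangent(A1, RN) at R — off by 8.40°.

W = (0.00, 0.00) ✓; W.y = 0.00, A.y = 0.00 ✓; |WA| = 32.10 ✓; ∠(BA, AW) = 90.00° ✓; |BA| = 9.000 ✓; bearing(B→R) − bearing(B→A) = 59.00° ✓; |BR| = 9.000 ✓; ∠(BR, RN) = 98.40° ✗; |RN| = 16.30 ✓.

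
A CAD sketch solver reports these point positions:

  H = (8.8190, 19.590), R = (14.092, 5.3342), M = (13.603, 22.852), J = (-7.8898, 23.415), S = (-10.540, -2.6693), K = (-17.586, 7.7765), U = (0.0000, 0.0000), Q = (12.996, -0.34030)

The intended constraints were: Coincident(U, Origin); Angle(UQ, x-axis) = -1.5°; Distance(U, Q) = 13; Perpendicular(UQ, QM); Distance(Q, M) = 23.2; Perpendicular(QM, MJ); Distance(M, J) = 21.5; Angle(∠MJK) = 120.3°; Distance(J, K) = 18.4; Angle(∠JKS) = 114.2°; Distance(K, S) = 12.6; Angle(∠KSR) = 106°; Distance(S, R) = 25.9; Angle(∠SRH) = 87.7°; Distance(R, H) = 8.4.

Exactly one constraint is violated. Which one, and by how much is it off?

Distance(R, H) = 8.4 — off by 6.80.

U = (0.00, 0.00) ✓; UQ at -1.500° ✓; |UQ| = 13.00 ✓; ∠(UQ, QM) = 90.00° ✓; |QM| = 23.20 ✓; ∠(QM, MJ) = 90.00° ✓; |MJ| = 21.50 ✓; ∠MJK = 120.3° ✓; |JK| = 18.40 ✓; ∠JKS = 114.2° ✓; |KS| = 12.60 ✓; ∠KSR = 106.0° ✓; |SR| = 25.90 ✓; ∠SRH = 87.70° ✓; |RH| = 15.20 ✗.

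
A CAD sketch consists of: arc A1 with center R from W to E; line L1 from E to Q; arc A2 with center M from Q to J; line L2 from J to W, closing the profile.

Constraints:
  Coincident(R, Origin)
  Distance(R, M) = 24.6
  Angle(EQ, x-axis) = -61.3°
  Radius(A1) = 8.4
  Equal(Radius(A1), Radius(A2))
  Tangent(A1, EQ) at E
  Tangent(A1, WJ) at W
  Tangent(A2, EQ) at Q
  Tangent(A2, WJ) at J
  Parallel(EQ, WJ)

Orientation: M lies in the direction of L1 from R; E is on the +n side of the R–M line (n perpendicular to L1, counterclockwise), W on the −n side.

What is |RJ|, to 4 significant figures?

25.99

The slot axis is L1's direction at -61.3°, so u = (cos -61.3°, sin -61.3°) = (0.4802, -0.8771) and n = (−sin -61.3°, cos -61.3°) = (0.8771, 0.4802). R is at the origin and M lies 24.6 along u from R, so M = 24.6·u = (11.81, -21.58). Tangency of A1 to both parallel lines with radius 8.4 puts E and W at R ± 8.4·n: E = (7.368, 4.034), W = (-7.368, -4.034). Equal radii place Q and J the same way about M: Q = M + 8.4·n = (19.18, -17.54), J = M − 8.4·n = (4.445, -25.61). Then |RJ| = |J − R| = 25.99.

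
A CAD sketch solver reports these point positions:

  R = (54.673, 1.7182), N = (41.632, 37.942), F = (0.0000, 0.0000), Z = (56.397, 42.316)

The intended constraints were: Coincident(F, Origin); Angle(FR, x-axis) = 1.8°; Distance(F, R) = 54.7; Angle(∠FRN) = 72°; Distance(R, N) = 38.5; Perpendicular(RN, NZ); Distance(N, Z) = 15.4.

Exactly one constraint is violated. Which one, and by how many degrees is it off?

Perpendicular(RN, NZ) — off by 3.30°.

F = (0.00, 0.00) ✓; FR at 1.800° ✓; |FR| = 54.70 ✓; ∠FRN = 72.00° ✓; |RN| = 38.50 ✓; ∠(RN, NZ) = 93.30° ✗; |NZ| = 15.40 ✓.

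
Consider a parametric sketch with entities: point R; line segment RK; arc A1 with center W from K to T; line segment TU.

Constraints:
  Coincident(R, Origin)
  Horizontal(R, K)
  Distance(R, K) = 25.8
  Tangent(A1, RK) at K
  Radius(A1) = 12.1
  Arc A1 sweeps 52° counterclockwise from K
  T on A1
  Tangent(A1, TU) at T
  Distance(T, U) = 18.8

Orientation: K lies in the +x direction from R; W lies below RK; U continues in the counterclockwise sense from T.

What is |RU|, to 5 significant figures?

20.022

R is at the origin; RK is horizontal with |RK| = 25.8 and K on the +x side, so K = (25.800, 0.0000). The tangent condition forces WK to be normal to RK, so W = K + (0, -12.1) = (25.800, -12.100). On A1, K sits at bearing 90° from W; a 52° counterclockwise sweep puts T at bearing 142°, so T = W + 12.1·(cos 142°, sin 142°) = (16.265, -4.6505). A1 meets TU tangentially, so WT is at right angles to TU, so TU runs along (−sin 142°, cos 142°); with |TU| = 18.8, U = (4.6906, -19.465). Then |RU| = |U − R| = 20.022.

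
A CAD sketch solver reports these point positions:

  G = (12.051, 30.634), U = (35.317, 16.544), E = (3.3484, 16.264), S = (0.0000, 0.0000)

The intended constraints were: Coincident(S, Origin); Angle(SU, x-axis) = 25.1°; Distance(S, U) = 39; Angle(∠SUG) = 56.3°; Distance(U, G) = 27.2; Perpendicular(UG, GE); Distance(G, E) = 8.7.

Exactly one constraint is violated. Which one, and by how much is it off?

Distance(G, E) = 8.7 — off by 8.10.

S = (0.00, 0.00) ✓; SU at 25.10° ✓; |SU| = 39.00 ✓; ∠SUG = 56.30° ✓; |UG| = 27.20 ✓; ∠(UG, GE) = 90.00° ✓; |GE| = 16.80 ✗.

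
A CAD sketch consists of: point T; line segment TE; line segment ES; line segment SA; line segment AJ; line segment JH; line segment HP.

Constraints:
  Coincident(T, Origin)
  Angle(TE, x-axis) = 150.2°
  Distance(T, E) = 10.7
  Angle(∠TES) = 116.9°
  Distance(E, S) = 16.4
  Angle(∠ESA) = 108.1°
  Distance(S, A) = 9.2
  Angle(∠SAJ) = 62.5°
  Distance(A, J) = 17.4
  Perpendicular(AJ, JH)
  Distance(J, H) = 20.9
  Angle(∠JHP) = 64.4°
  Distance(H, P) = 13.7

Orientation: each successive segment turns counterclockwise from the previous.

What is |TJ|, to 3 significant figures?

7.83

T is at the origin; TE runs at 150.2° with length 10.7, so E = (-9.29, 5.32). ∠TES = 116.9° gives ES at -147° from the x-axis; with |ES| = 16.4, S = (-23.0, -3.69). ∠ESA = 108.1° gives SA at -74.8° from the x-axis; with |SA| = 9.2, A = (-20.6, -12.6). ∠SAJ = 62.5° gives AJ at 42.7° from the x-axis; with |AJ| = 17.4, J = (-7.79, -0.765). Then |TJ| = |J − T| = 7.83.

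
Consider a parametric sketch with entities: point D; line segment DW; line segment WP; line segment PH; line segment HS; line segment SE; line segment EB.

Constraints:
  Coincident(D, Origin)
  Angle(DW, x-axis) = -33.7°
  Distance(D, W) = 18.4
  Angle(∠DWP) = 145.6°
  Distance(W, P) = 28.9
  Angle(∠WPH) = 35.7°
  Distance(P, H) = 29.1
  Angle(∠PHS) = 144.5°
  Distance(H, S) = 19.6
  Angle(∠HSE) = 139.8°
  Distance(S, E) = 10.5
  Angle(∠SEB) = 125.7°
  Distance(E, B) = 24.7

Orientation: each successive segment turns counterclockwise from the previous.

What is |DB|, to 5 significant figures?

25.296

D is at the origin; DW runs at -33.7° with length 18.4, so W = (15.308, -10.209). ∠DWP = 145.6° gives WP at 0.70000° from the x-axis; with |WP| = 28.9, P = (44.206, -9.8561). ∠WPH = 35.7° gives PH at 145.00° from the x-axis; with |PH| = 29.1, H = (20.368, 6.8350). ∠PHS = 144.5° gives HS at -179.50° from the x-axis; with |HS| = 19.6, S = (0.76922, 6.6640). ∠HSE = 139.8° gives SE at -139.30° from the x-axis; with |SE| = 10.5, E = (-7.1912, -0.18307). ∠SEB = 125.7° gives EB at -85.000° from the x-axis; with |EB| = 24.7, B = (-5.0384, -24.789). Then |DB| = |B − D| = 25.296.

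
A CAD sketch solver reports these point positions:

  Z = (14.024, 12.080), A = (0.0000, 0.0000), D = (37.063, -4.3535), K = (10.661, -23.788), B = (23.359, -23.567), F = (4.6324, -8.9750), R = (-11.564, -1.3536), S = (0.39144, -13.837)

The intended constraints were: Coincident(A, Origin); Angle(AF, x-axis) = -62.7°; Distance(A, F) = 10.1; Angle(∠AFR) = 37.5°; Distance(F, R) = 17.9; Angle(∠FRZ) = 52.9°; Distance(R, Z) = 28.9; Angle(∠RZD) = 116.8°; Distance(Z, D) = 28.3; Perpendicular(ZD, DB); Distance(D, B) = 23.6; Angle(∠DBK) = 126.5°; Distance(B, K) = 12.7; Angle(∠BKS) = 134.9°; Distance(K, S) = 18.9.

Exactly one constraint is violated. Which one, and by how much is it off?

Distance(K, S) = 18.9 — off by 4.60.

A = (0.00, 0.00) ✓; AF at -62.70° ✓; |AF| = 10.10 ✓; ∠AFR = 37.50° ✓; |FR| = 17.90 ✓; ∠FRZ = 52.90° ✓; |RZ| = 28.90 ✓; ∠RZD = 116.8° ✓; |ZD| = 28.30 ✓; ∠(ZD, DB) = 90.00° ✓; |DB| = 23.60 ✓; ∠DBK = 126.5° ✓; |BK| = 12.70 ✓; ∠BKS = 134.9° ✓; |KS| = 14.30 ✗.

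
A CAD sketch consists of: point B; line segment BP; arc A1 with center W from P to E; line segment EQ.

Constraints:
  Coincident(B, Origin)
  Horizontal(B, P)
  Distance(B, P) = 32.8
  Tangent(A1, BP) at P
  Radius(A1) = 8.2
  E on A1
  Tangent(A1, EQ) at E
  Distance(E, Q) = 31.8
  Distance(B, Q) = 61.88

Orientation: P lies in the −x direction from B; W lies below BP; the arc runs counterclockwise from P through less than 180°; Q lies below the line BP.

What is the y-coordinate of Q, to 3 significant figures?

-35.9

Checks: |WE| = 8.200 ✓; ∠(WE, EQ) = 90.00° ✓; |EQ| = 31.80 ✓; |BQ| = 61.88 ✓.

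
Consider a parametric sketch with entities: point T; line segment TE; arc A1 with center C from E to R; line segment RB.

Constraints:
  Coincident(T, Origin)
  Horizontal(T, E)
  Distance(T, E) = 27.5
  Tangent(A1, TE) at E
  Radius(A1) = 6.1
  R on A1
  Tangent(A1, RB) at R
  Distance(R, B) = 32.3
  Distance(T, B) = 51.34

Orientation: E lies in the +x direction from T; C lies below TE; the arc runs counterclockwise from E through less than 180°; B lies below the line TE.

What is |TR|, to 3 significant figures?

23.4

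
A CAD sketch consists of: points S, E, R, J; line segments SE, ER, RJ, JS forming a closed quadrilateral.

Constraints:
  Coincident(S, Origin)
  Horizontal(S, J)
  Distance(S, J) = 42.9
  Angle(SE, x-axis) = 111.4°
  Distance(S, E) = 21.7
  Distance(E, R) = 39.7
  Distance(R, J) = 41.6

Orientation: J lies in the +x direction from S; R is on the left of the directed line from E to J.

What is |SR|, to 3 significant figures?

47.2

S is at the origin; S and J share the same y with |SJ| = 42.9 and J in +x, so J = (42.9, 0). SE runs at 111.4° with |SE| = 21.7, so E = (-7.92, 20.2). R is determined by |ER| = 39.7 and |RJ| = 41.6 together: it lies at the intersection of circle(E, 39.7) and circle(J, 41.6). With |EJ| = 54.7, the foot of the radical line on EJ is 25.9 from E and the perpendicular offset is √(39.7² − 25.9²) = 30.1. Taking the left-of-EJ solution: R = (27.3, 38.6).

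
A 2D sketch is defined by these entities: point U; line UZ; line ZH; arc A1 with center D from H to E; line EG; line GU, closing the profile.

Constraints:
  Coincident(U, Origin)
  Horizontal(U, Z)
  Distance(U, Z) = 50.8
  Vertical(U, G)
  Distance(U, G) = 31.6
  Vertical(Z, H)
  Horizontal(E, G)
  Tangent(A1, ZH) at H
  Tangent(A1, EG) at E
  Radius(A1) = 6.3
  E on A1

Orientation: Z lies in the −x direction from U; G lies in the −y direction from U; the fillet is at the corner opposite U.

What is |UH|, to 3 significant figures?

56.8

The virtual corner opposite U is at (-50.8, -31.6). Tangency of A1 to ZH means the radius DH is perpendicular to ZH and the tangent condition forces DE to be normal to EG, with radius 6.3, so the center D sits 6.3 in from both sides at D = (-44.5, -25.3). That places the tangent points at H = (-50.8, -25.3) on ZH and E = (-44.5, -31.6) on EG. Then |UH| = |H − U| = 56.8.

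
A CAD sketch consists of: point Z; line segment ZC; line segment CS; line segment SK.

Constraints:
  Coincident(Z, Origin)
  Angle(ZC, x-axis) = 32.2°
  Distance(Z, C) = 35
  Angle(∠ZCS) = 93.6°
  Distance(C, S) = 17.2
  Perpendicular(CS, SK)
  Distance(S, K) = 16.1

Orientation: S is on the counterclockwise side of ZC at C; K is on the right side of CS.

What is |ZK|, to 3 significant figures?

54.6

Z is at the origin; ZC runs at 32.2° with length 35.0, so C = 35.0·(cos 32.2°, sin 32.2°) = (29.6, 18.7). ∠ZCS = 93.6°, so CS runs at 32.2° + (180° − 93.6°) = 119° from the x-axis; with |CS| = 17.2, S = C + 17.2·(cos 119°, sin 119°) = (21.4, 33.8). The perpendicularity gives SK at right angles to CS; with |SK| = 16.1 on the right of CS, K = S + 16.1·(0.878, 0.479) = (35.5, 41.5). Then |ZK| = |K − Z| = 54.6.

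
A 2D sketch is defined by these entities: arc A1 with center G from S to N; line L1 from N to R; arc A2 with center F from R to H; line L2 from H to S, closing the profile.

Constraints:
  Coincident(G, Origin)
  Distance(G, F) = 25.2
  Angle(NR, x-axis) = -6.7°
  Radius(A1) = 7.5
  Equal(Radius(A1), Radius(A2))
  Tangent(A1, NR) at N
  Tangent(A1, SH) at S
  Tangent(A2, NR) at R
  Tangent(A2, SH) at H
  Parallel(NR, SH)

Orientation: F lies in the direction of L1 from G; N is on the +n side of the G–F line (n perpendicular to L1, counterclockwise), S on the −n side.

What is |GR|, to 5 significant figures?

26.292

Tangency of A1 to both parallel lines with radius 7.5 puts N and S at G ± 7.5·n: N = (0.87503, 7.4488), S = (-0.87503, -7.4488). Equal radii place R and H the same way about F: R = F + 7.5·n = (25.903, 4.5087), H = F − 7.5·n = (24.153, -10.389). Then |GR| = |R − G| = 26.292.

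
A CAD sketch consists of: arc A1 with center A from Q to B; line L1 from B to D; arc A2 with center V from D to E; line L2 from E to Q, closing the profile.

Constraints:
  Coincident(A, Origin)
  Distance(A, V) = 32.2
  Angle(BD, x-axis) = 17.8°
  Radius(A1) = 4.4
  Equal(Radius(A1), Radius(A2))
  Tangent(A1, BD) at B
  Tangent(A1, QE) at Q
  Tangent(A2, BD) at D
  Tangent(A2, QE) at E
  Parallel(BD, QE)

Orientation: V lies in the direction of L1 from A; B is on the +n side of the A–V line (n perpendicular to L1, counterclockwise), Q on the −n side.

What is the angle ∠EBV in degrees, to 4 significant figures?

7.504°

The slot axis is L1's direction at 17.8°, so u = (cos 17.8°, sin 17.8°) = (0.9521, 0.3057) and n = (−sin 17.8°, cos 17.8°) = (-0.3057, 0.9521). A is at the origin and V lies 32.2 along u from A, so V = 32.2·u = (30.66, 9.843). Tangency of A1 to both parallel lines with radius 4.4 puts B and Q at A ± 4.4·n: B = (-1.345, 4.189), Q = (1.345, -4.189). Equal radii place D and E the same way about V: D = V + 4.4·n = (29.31, 14.03), E = V − 4.4·n = (32.00, 5.654). Then cos ∠EBV = BE·BV / (|BE||BV|), giving 7.504°.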